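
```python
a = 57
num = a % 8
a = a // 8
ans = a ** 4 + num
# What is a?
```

Trace:
`a = 57` → a = 57
`num = a % 8` → num = 1
`a = a // 8` → a = 7
`ans = a ** 4 + num` → ans = 2402
So a = 7

Answer: 7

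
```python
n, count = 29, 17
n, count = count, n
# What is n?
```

Trace:
`n, count = 29, 17` → n = 29; count = 17
`n, count = count, n` → n = 17; count = 29
So n = 17

Answer: 17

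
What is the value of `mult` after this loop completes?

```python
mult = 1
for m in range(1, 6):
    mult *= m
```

5! = 120
`mult` takes the values: 1 → 2 → 6 → 24 → 120

Answer: 120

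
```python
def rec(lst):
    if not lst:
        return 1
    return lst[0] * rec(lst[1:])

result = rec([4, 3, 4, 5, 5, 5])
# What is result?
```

Product over [4, 3, 4, 5, 5, 5] = 4 * 3 * 4 * 5 * 5 * 5 = 6000

Answer: 6000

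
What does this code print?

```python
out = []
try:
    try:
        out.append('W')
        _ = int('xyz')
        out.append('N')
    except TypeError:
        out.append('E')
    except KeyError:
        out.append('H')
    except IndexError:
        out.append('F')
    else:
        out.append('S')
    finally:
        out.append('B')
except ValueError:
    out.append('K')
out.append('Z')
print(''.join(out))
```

Execution trace: 'W' (inner try body) → 'B' (inner finally) → 'K' (outer except ValueError) → 'Z' (after the try/except). Output: WBKZ

Answer: WBKZ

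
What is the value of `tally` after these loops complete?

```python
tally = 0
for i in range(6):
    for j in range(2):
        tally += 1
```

6 * 2 = 12
`tally` takes the values: 0 → 1 → 2 → 3 → 4 → 5 → 6 → 7 → 8 → 9 → 10 → 11 → 12

Answer: 12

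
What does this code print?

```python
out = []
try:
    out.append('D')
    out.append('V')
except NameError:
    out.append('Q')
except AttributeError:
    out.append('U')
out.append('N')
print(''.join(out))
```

Execution trace: 'D' (try body) → 'V' (try body, no exception) → 'N' (after the try/except). Output: DVN

Answer: DVN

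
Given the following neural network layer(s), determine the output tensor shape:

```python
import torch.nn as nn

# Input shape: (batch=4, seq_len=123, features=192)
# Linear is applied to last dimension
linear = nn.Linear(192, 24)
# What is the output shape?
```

Input: (4, 123, 192) -> Output: (4, 123, 24)

Answer: (4, 123, 24)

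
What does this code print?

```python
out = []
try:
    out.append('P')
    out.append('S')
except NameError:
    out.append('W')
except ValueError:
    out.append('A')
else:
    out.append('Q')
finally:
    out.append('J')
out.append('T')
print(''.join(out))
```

Execution trace: 'P' (try body) → 'S' (try body, no exception) → 'Q' (else) → 'J' (finally) → 'T' (after the try/except). Output: PSQJT

Answer: PSQJT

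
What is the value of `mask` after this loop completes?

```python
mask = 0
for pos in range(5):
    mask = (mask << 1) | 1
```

Build 5 consecutive 1-bits: 0b11111
`mask` takes the values: 0 → 1 → 3 → 7 → 15 → 31

Answer: 31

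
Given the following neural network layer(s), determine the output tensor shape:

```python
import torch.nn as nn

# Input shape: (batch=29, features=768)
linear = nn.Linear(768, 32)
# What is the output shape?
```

Input: (29, 768) -> Output: (29, 32)

Answer: (29, 32)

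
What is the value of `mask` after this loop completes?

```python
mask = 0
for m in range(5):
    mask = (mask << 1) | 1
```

Build 5 consecutive 1-bits: 0b11111
`mask` takes the values: 0 → 1 → 3 → 7 → 15 → 31

Answer: 31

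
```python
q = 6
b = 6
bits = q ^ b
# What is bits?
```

Trace:
`q = 6` → q = 6
`b = 6` → b = 6
`bits = q ^ b` → bits = 0
So bits = 0

Answer: 0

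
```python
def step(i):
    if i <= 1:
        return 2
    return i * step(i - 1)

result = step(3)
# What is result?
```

step(3) = 3 * 2 * 2 = 12

Answer: 12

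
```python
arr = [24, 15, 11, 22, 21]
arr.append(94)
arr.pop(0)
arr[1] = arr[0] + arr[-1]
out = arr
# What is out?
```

Trace:
`arr = [24, 15, 11, 22, 21]` → arr = [24, 15, 11, 22, 21]
`arr.append(94)` → arr = [24, 15, 11, 22, 21, 94]
`arr.pop(0)` → arr = [15, 11, 22, 21, 94]
`arr[1] = arr[0] + arr[-1]` → arr = [15, 109, 22, 21, 94]
`out = arr` → out = [15, 109, 22, 21, 94]
So out = [15, 109, 22, 21, 94]

Answer: [15, 109, 22, 21, 94]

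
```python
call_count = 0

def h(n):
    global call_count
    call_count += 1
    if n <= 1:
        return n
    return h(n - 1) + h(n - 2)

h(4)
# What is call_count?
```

Calls(n) = 1 + Calls(n-1) + Calls(n-2); Calls(0)=Calls(1)=1. For n=4 this gives 9.

Answer: 9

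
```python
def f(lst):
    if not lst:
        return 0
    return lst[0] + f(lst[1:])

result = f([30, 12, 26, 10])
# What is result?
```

30 + 12 + 26 + 10 + 0 = 78

Answer: 78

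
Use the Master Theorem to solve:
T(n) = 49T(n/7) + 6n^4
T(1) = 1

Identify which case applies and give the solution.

a=49, b=7, f(n)=6n^4. log_7(49) = 2. Since c=4 > 2 and the regularity condition holds (49(n/7)^4 = (49/7^4)n^4 with 49/7^4 < 1), Case 3 applies: T(n) = Θ(f(n)) = O(n^4).

Answer: O(n^4) - Case 3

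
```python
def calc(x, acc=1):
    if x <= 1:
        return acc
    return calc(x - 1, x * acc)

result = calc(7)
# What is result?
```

Accumulator trace (n, acc): (7, 1) -> (6, 7) -> (5, 42) -> (4, 210) -> (3, 840) -> (2, 2520) -> (1, 5040) -> return 5040

Answer: 5040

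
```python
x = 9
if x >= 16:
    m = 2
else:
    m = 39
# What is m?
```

Trace:
`x = 9` → x = 9
`if x >= 16: ...` → x >= 16 is False, take else branch → m = 39
So m = 39

Answer: 39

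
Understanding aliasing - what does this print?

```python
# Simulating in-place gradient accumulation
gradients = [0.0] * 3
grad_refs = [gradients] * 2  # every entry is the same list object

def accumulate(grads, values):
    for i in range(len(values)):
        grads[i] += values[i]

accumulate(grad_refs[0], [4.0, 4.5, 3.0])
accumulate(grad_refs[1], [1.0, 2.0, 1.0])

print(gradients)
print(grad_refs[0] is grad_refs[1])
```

Key concept: gradient accumulation aliasing.
Step by step:
`gradients = [0.0] * 3` → gradients = [0.0, 0.0, 0.0]
`grad_refs = [gradients] * 2` → grad_refs = [[0.0, 0.0, 0.0], [0.0, 0.0, 0.0]]
`accumulate(grad_refs[0], [4.0, 4.5, 3.0])` → gradients = [4.0, 4.5, 3.0]; grad_refs = [[4.0, 4.5, 3.0], [4.0, 4.5, 3.0]]
`accumulate(grad_refs[1], [1.0, 2.0, 1.0])` → gradients = [5.0, 6.5, 4.0]; grad_refs = [[5.0, 6.5, 4.0], [5.0, 6.5, 4.0]]
`print(gradients)` → prints [5.0, 6.5, 4.0]
`print(grad_refs[0] is grad_refs[1])` → prints True

Answer:
[5.0, 6.5, 4.0]
True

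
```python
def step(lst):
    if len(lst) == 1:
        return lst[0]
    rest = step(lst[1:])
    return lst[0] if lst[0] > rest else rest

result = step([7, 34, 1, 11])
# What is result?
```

Recursive max over [7, 34, 1, 11] = 34

Answer: 34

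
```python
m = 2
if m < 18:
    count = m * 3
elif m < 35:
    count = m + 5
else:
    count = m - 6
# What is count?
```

Trace:
`m = 2` → m = 2
`if m < 18: ...` → m < 18 is True → count = 6
So count = 6

Answer: 6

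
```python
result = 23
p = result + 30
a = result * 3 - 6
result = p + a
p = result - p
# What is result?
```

Trace:
`result = 23` → result = 23
`p = result + 30` → p = 53
`a = result * 3 - 6` → a = 63
`result = p + a` → result = 116
`p = result - p` → p = 63
So result = 116

Answer: 116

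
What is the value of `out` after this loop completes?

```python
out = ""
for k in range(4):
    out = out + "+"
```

Repeat '+' 4 times
`out` takes the values: "" → "+" → "++" → "+++" → "++++"

Answer: "++++"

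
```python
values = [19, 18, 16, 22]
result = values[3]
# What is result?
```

Trace:
`values = [19, 18, 16, 22]` → values = [19, 18, 16, 22]
`result = values[3]` → result = 22
So result = 22

Answer: 22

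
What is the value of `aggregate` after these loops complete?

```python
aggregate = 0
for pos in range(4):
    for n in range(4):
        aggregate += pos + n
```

Sum of all pos+n for pos,n in 4x4
`aggregate` takes the values: 0 → 1 → 3 → 6 → 7 → 9 → 12 → 16 → 18 → 21 → 25 → 30 → 33 → 37 → 42 → 48

Answer: 48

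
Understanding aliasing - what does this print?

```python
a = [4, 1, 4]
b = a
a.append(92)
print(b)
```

Key concept: basic list aliasing.
Step by step:
`a = [4, 1, 4]` → a = [4, 1, 4]
`b = a` → b = [4, 1, 4] (same object as a)
`a.append(92)` → a = [4, 1, 4, 92] (same object as b); b = [4, 1, 4, 92] (same object as a)
`print(b)` → prints [4, 1, 4, 92]

Answer: [4, 1, 4, 92]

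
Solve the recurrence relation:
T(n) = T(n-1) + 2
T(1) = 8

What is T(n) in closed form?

Unrolling: T(n) = T(1) + 2·(n-1) = 8 + 2(n-1) = 2n + 6.

Answer: T(n) = 2n + 6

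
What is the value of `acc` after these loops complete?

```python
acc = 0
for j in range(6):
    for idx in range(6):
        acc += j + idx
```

Sum of all j+idx for j,idx in 6x6
`acc` takes the values: 0 → 1 → 3 → 6 → 10 → 15 → 16 → 18 → 21 → 25 → 30 → 36 → 38 → 41 → 45 → 50 → 56 → 63 → 66 → 70 → 75 → 81 → 88 → 96 → 100 → 105 → 111 → 118 → 126 → 135 → 140 → 146 → 153 → 161 → 170 → 180

Answer: 180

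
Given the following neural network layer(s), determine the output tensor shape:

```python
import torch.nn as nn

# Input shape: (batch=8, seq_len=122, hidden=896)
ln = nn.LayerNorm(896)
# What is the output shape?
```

Input: (8, 122, 896) -> Output: (8, 122, 896)

Answer: (8, 122, 896)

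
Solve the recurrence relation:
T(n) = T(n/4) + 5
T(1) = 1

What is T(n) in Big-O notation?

Each step divides n by 4 and adds 5. After log_4(n) steps we reach T(1)=1. So T(n) = 5·log_4(n) + 1 = O(log n).

Answer: O(log n)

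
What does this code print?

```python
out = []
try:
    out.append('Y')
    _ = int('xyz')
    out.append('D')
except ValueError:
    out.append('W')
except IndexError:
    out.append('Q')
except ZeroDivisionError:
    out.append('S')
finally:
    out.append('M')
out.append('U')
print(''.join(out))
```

Execution trace: 'Y' (try body) → 'W' (except ValueError) → 'M' (finally) → 'U' (after the try/except). Output: YWMU

Answer: YWMU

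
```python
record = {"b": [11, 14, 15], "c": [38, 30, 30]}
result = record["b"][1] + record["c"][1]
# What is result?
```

Trace:
`record = {"b": [11, 14, 15], "c": [38, 30, 30]}` → record = {'b': [11, 14, 15], 'c': [38, 30, 30]}
`result = record["b"][1] + record["c"][1]` → result = 44
So result = 44

Answer: 44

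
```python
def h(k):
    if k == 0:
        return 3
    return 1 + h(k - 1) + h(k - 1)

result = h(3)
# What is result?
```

h(k) = 1 + 2·h(k-1), h(0)=3. Closed form: (3+1)·2^3 - 1 = 31.

Answer: 31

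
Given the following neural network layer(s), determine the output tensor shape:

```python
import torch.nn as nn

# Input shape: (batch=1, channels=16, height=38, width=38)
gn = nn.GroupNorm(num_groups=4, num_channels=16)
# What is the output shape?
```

Input: (1, 16, 38, 38) -> Output: (1, 16, 38, 38)

Answer: (1, 16, 38, 38)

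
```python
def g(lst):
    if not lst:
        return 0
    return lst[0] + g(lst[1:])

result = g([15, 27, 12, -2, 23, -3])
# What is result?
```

15 + 27 + 12 + (-2) + 23 + (-3) + 0 = 72

Answer: 72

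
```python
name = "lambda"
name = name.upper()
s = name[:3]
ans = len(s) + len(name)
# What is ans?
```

Trace:
`name = "lambda"` → name = 'lambda'
`name = name.upper()` → name = 'LAMBDA'
`s = name[:3]` → s = 'LAM'
`ans = len(s) + len(name)` → ans = 9
So ans = 9

Answer: 9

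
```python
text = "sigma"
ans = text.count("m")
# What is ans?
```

Trace:
`text = "sigma"` → text = 'sigma'
`ans = text.count("m")` → ans = 1
So ans = 1

Answer: 1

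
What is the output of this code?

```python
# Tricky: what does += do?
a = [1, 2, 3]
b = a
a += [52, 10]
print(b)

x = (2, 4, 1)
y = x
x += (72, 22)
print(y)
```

Key concept: += behavior differs for mutable vs immutable.
Step by step:
`a = [1, 2, 3]` → a = [1, 2, 3]
`b = a` → b = [1, 2, 3] (same object as a)
`a += [52, 10]` → a = [1, 2, 3, 52, 10] (same object as b); b = [1, 2, 3, 52, 10] (same object as a)
`print(b)` → prints [1, 2, 3, 52, 10]
`x = (2, 4, 1)` → x = (2, 4, 1)
`y = x` → y = (2, 4, 1)
`x += (72, 22)` → x = (2, 4, 1, 72, 22)
`print(y)` → prints (2, 4, 1)

Answer:
[1, 2, 3, 52, 10]
(2, 4, 1)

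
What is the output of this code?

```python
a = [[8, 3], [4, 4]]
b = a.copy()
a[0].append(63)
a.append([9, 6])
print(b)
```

Key concept: shallow copy with nested lists.
Step by step:
`a = [[8, 3], [4, 4]]` → a = [[8, 3], [4, 4]]
`b = a.copy()` → b = [[8, 3], [4, 4]]
`a[0].append(63)` → a = [[8, 3, 63], [4, 4]]; b = [[8, 3, 63], [4, 4]]
`a.append([9, 6])` → a = [[8, 3, 63], [4, 4], [9, 6]]
`print(b)` → prints [[8, 3, 63], [4, 4]]

Answer: [[8, 3, 63], [4, 4]]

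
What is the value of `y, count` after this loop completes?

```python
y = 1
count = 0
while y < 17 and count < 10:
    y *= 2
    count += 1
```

Double until >= 17 or 10 iterations
`y, count` takes the values: (1, 0) → (2, 0) → (2, 1) → (4, 1) → (4, 2) → (8, 2) → (8, 3) → (16, 3) → (16, 4) → (32, 4) → (32, 5)

Answer: 32, 5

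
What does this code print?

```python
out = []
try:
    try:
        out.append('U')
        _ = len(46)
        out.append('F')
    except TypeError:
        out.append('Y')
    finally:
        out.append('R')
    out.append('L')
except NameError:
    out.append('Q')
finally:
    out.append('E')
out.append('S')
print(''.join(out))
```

Execution trace: 'U' (inner try body) → 'Y' (inner except TypeError) → 'R' (inner finally) → 'L' (try body, no exception) → 'E' (finally) → 'S' (after the try/except). Output: UYRLES

Answer: UYRLES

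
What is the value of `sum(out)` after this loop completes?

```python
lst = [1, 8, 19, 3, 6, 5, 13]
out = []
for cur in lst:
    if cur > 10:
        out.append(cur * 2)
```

Sum of doubled values > 10
`out` takes the values: [] → [38] → [38, 26]
So `sum(out)` = 64

Answer: 64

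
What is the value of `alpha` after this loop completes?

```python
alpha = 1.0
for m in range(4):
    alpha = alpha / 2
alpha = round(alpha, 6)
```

Halving LR 4 times: 1 / 2^4
`alpha` takes the values: 1.0 → 0.5 → 0.25 → 0.125 → 0.0625

Answer: 0.0625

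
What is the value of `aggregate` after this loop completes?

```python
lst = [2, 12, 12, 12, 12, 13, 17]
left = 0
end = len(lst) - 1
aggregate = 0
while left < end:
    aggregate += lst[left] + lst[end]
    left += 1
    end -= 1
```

Sum of pairs from ends
`aggregate` takes the values: 0 → 19 → 44 → 68

Answer: 68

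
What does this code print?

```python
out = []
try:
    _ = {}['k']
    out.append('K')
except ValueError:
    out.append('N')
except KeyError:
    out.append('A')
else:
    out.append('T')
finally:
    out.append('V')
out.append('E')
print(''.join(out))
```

Execution trace: 'A' (except KeyError) → 'V' (finally) → 'E' (after the try/except). Output: AVE

Answer: AVE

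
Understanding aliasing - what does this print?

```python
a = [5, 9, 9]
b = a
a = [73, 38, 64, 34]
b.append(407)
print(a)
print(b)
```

Key concept: rebinding vs mutation: a is rebound to a new list, b still points at the original.
Step by step:
`a = [5, 9, 9]` → a = [5, 9, 9]
`b = a` → b = [5, 9, 9] (same object as a)
`a = [73, 38, 64, 34]` → a = [73, 38, 64, 34]
`b.append(407)` → b = [5, 9, 9, 407]
`print(a)` → prints [73, 38, 64, 34]
`print(b)` → prints [5, 9, 9, 407]

Answer:
[73, 38, 64, 34]
[5, 9, 9, 407]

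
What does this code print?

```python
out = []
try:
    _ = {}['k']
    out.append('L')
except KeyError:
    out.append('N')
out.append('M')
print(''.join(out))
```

Execution trace: 'N' (except KeyError) → 'M' (after the try/except). Output: NM

Answer: NM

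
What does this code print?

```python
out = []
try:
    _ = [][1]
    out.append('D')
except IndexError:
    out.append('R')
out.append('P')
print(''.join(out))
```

Execution trace: 'R' (except IndexError) → 'P' (after the try/except). Output: RP

Answer: RP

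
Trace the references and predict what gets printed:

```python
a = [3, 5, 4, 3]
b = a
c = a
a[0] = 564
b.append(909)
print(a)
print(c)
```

Key concept: multiple aliases.
Step by step:
`a = [3, 5, 4, 3]` → a = [3, 5, 4, 3]
`b = a` → b = [3, 5, 4, 3] (same object as a)
`c = a` → c = [3, 5, 4, 3] (same object as a, b)
`a[0] = 564` → a = [564, 5, 4, 3] (same object as b, c); b = [564, 5, 4, 3] (same object as a, c); c = [564, 5, 4, 3] (same object as a, b)
`b.append(909)` → a = [564, 5, 4, 3, 909] (same object as b, c); b = [564, 5, 4, 3, 909] (same object as a, c); c = [564, 5, 4, 3, 909] (same object as a, b)
`print(a)` → prints [564, 5, 4, 3, 909]
`print(c)` → prints [564, 5, 4, 3, 909]

Answer:
[564, 5, 4, 3, 909]
[564, 5, 4, 3, 909]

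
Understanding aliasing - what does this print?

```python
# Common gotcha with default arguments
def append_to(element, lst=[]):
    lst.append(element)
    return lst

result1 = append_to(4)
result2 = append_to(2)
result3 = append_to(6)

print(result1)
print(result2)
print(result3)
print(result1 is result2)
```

Key concept: mutable default argument gotcha.
Step by step:
`result1 = append_to(4)` → result1 = [4]
`result2 = append_to(2)` → result1 = [4, 2] (same object as result2); result2 = [4, 2] (same object as result1)
`result3 = append_to(6)` → result1 = [4, 2, 6] (same object as result2, result3); result2 = [4, 2, 6] (same object as result1, result3); result3 = [4, 2, 6] (same object as result1, result2)
`print(result1)` → prints [4, 2, 6]
`print(result2)` → prints [4, 2, 6]
`print(result3)` → prints [4, 2, 6]
`print(result1 is result2)` → prints True

Answer:
[4, 2, 6]
[4, 2, 6]
[4, 2, 6]
True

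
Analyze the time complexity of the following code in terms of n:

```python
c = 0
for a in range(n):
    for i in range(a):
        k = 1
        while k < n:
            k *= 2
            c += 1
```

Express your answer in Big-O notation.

Each loop level contributes: n × n × log n. Multiplying the contributions gives O(n^2 log n).

Answer: O(n^2 log n)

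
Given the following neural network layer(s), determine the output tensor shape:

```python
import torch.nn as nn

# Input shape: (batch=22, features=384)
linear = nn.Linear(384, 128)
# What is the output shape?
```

Input: (22, 384) -> Output: (22, 128)

Answer: (22, 128)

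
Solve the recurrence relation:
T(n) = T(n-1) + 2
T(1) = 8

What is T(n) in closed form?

Unrolling: T(n) = T(1) + 2·(n-1) = 8 + 2(n-1) = 2n + 6.

Answer: T(n) = 2n + 6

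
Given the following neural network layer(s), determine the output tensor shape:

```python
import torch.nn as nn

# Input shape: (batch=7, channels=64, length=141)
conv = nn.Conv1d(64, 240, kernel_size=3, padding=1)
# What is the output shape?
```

Input: (7, 64, 141) -> Output: (7, 240, 141)

Answer: (7, 240, 141)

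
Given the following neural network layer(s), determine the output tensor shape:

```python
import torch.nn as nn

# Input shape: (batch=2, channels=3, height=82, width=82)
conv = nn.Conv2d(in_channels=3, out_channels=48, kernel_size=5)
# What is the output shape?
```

Input: (2, 3, 82, 82) -> Output: (2, 48, 78, 78)

Answer: (2, 48, 78, 78)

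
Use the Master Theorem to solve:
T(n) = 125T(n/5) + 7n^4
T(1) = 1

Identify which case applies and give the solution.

a=125, b=5, f(n)=7n^4. log_5(125) = 3. Since c=4 > 3 and the regularity condition holds (125(n/5)^4 = (125/5^4)n^4 with 125/5^4 < 1), Case 3 applies: T(n) = Θ(f(n)) = O(n^4).

Answer: O(n^4) - Case 3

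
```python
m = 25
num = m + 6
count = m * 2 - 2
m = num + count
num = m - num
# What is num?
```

Trace:
`m = 25` → m = 25
`num = m + 6` → num = 31
`count = m * 2 - 2` → count = 48
`m = num + count` → m = 79
`num = m - num` → num = 48
So num = 48

Answer: 48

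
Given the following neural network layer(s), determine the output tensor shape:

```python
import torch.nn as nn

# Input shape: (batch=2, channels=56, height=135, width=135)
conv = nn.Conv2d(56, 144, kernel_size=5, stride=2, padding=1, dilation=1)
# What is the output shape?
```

Input: (2, 56, 135, 135) -> Output: (2, 144, 67, 67)

Answer: (2, 144, 67, 67)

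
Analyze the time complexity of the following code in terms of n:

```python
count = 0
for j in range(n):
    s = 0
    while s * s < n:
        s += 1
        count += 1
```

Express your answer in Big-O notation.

Each loop level contributes: n × √n. Multiplying the contributions gives O(n√n).

Answer: O(n√n)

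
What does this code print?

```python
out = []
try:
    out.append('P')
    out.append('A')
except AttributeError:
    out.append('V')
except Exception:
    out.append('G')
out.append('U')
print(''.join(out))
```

Execution trace: 'P' (try body) → 'A' (try body, no exception) → 'U' (after the try/except). Output: PAU

Answer: PAU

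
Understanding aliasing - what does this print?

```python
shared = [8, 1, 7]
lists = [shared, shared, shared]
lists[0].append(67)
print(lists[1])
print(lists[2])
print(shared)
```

Key concept: list of same reference.
Step by step:
`shared = [8, 1, 7]` → shared = [8, 1, 7]
`lists = [shared, shared, shared]` → lists = [[8, 1, 7], [8, 1, 7], [8, 1, 7]]
`lists[0].append(67)` → shared = [8, 1, 7, 67]; lists = [[8, 1, 7, 67], [8, 1, 7, 67], [8, 1, 7, 67]]
`print(lists[1])` → prints [8, 1, 7, 67]
`print(lists[2])` → prints [8, 1, 7, 67]
`print(shared)` → prints [8, 1, 7, 67]

Answer:
[8, 1, 7, 67]
[8, 1, 7, 67]
[8, 1, 7, 67]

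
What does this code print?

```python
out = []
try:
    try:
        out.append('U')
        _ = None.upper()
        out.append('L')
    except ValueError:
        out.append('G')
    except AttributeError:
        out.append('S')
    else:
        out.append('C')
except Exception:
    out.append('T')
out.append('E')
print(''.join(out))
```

Execution trace: 'U' (inner try body) → 'S' (inner except AttributeError) → 'E' (after the try/except). Output: USE

Answer: USE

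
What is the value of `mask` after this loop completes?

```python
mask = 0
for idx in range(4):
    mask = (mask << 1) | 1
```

Build 4 consecutive 1-bits: 0b1111
`mask` takes the values: 0 → 1 → 3 → 7 → 15

Answer: 15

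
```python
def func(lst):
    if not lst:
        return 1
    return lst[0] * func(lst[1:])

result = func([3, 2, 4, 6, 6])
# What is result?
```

Product over [3, 2, 4, 6, 6] = 3 * 2 * 4 * 6 * 6 = 864

Answer: 864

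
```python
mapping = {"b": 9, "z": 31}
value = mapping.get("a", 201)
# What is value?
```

Trace:
`mapping = {"b": 9, "z": 31}` → mapping = {'b': 9, 'z': 31}
`value = mapping.get("a", 201)` → value = 201
So value = 201

Answer: 201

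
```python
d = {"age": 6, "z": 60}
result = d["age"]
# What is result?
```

Trace:
`d = {"age": 6, "z": 60}` → d = {'age': 6, 'z': 60}
`result = d["age"]` → result = 6
So result = 6

Answer: 6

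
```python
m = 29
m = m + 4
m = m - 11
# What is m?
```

Trace:
`m = 29` → m = 29
`m = m + 4` → m = 33
`m = m - 11` → m = 22
So m = 22

Answer: 22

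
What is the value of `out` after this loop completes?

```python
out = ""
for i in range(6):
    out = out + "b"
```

Repeat 'b' 6 times
`out` takes the values: "" → "b" → "bb" → "bbb" → "bbbb" → "bbbbb" → "bbbbbb"

Answer: "bbbbbb"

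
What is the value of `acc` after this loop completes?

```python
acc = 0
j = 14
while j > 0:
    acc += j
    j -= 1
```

Sum 14 down to 1
`acc` takes the values: 0 → 14 → 27 → 39 → 50 → 60 → 69 → 77 → 84 → 90 → 95 → 99 → 102 → 104 → 105

Answer: 105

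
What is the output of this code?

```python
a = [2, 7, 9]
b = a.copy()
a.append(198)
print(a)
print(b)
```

Key concept: list.copy() creates independent copy.
Step by step:
`a = [2, 7, 9]` → a = [2, 7, 9]
`b = a.copy()` → b = [2, 7, 9]
`a.append(198)` → a = [2, 7, 9, 198]
`print(a)` → prints [2, 7, 9, 198]
`print(b)` → prints [2, 7, 9]

Answer:
[2, 7, 9, 198]
[2, 7, 9]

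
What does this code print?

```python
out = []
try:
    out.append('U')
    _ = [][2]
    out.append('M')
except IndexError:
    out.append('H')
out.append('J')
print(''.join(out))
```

Execution trace: 'U' (try body) → 'H' (except IndexError) → 'J' (after the try/except). Output: UHJ

Answer: UHJ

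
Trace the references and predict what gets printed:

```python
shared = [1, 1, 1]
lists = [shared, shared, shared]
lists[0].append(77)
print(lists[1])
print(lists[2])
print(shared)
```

Key concept: list of same reference.
Step by step:
`shared = [1, 1, 1]` → shared = [1, 1, 1]
`lists = [shared, shared, shared]` → lists = [[1, 1, 1], [1, 1, 1], [1, 1, 1]]
`lists[0].append(77)` → shared = [1, 1, 1, 77]; lists = [[1, 1, 1, 77], [1, 1, 1, 77], [1, 1, 1, 77]]
`print(lists[1])` → prints [1, 1, 1, 77]
`print(lists[2])` → prints [1, 1, 1, 77]
`print(shared)` → prints [1, 1, 1, 77]

Answer:
[1, 1, 1, 77]
[1, 1, 1, 77]
[1, 1, 1, 77]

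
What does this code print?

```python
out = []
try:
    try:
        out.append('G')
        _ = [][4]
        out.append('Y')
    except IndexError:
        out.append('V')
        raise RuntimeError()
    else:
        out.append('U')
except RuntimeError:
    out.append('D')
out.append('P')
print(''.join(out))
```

Execution trace: 'G' (inner try body) → 'V' (inner except IndexError) → 'D' (outer except RuntimeError) → 'P' (after the try/except). Output: GVDP

Answer: GVDP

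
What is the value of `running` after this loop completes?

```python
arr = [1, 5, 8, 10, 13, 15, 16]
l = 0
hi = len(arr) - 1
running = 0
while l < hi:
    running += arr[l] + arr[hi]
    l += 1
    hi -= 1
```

Sum of pairs from ends
`running` takes the values: 0 → 17 → 37 → 58

Answer: 58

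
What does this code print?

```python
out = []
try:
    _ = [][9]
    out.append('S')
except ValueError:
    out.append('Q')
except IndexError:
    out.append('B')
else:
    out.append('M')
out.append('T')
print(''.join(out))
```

Execution trace: 'B' (except IndexError) → 'T' (after the try/except). Output: BT

Answer: BT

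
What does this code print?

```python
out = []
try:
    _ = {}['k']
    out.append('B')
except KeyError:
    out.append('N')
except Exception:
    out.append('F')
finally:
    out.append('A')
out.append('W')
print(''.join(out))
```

Execution trace: 'N' (except KeyError) → 'A' (finally) → 'W' (after the try/except). Output: NAW

Answer: NAW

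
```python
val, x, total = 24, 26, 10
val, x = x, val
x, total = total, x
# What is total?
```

Trace:
`val, x, total = 24, 26, 10` → val = 24; x = 26; total = 10
`val, x = x, val` → val = 26; x = 24
`x, total = total, x` → x = 10; total = 24
So total = 24

Answer: 24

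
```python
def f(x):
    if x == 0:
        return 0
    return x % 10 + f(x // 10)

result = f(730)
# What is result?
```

Sum of digits of 730: 0 + 3 + 7 = 10

Answer: 10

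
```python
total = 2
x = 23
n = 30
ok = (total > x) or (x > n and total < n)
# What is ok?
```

Trace:
`total = 2` → total = 2
`x = 23` → x = 23
`n = 30` → n = 30
`ok = (total > x) or (x > n and total < n)` → ok = False
So ok = False

Answer: False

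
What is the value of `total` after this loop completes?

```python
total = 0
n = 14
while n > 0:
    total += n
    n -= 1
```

Sum 14 down to 1
`total` takes the values: 0 → 14 → 27 → 39 → 50 → 60 → 69 → 77 → 84 → 90 → 95 → 99 → 102 → 104 → 105

Answer: 105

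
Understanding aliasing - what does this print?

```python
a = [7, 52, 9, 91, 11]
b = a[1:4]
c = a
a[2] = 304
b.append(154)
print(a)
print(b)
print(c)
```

Key concept: slice vs alias.
Step by step:
`a = [7, 52, 9, 91, 11]` → a = [7, 52, 9, 91, 11]
`b = a[1:4]` → b = [52, 9, 91]
`c = a` → c = [7, 52, 9, 91, 11] (same object as a)
`a[2] = 304` → a = [7, 52, 304, 91, 11] (same object as c); c = [7, 52, 304, 91, 11] (same object as a)
`b.append(154)` → b = [52, 9, 91, 154]
`print(a)` → prints [7, 52, 304, 91, 11]
`print(b)` → prints [52, 9, 91, 154]
`print(c)` → prints [7, 52, 304, 91, 11]

Answer:
[7, 52, 304, 91, 11]
[52, 9, 91, 154]
[7, 52, 304, 91, 11]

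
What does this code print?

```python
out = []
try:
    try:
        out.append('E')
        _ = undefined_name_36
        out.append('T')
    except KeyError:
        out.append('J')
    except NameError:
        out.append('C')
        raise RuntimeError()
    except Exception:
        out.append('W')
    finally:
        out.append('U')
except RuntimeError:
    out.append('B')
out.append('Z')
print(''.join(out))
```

Execution trace: 'E' (inner try body) → 'C' (inner except NameError) → 'U' (inner finally) → 'B' (outer except RuntimeError) → 'Z' (after the try/except). Output: ECUBZ

Answer: ECUBZ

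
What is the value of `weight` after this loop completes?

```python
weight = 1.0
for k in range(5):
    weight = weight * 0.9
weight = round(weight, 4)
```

Exponential decay: 1.0 * 0.9^5
`weight` takes the values: 1.0 → 0.9 → 0.81 → 0.729 → 0.6561 → 0.59049 → 0.5905

Answer: 0.5905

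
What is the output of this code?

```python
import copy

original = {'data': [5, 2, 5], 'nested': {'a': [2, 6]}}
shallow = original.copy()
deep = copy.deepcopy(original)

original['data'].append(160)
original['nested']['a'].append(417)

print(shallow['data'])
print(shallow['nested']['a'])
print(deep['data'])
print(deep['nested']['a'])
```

Key concept: comparing shallow vs deep copy.
Step by step:
`original = {'data': [5, 2, 5], 'nested': {'a': [2, 6]}}` → original = {'data': [5, 2, 5], 'nested': {'a': [2, 6]}}
`shallow = original.copy()` → shallow = {'data': [5, 2, 5], 'nested': {'a': [2, 6]}}
`deep = copy.deepcopy(original)` → deep = {'data': [5, 2, 5], 'nested': {'a': [2, 6]}}
`original['data'].append(160)` → original = {'data': [5, 2, 5, 160], 'nested': {'a': [2, 6]}}; shallow = {'data': [5, 2, 5, 160], 'nested': {'a': [2, 6]}}
`original['nested']['a'].append(417)` → original = {'data': [5, 2, 5, 160], 'nested': {'a': [2, 6, 417]}}; shallow = {'data': [5, 2, 5, 160], 'nested': {'a': [2, 6, 417]}}
`print(shallow['data'])` → prints [5, 2, 5, 160]
`print(shallow['nested']['a'])` → prints [2, 6, 417]
`print(deep['data'])` → prints [5, 2, 5]
`print(deep['nested']['a'])` → prints [2, 6]

Answer:
[5, 2, 5, 160]
[2, 6, 417]
[5, 2, 5]
[2, 6]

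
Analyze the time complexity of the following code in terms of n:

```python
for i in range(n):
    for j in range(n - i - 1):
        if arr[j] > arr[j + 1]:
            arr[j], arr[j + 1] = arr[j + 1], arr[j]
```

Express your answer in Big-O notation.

This is Bubble sort. Time complexity: O(n²).

Answer: O(n²)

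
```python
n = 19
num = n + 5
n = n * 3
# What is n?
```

Trace:
`n = 19` → n = 19
`num = n + 5` → num = 24
`n = n * 3` → n = 57
So n = 57

Answer: 57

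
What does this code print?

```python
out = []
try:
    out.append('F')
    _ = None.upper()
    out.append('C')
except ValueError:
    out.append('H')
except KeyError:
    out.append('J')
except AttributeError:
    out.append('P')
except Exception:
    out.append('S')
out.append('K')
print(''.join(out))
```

Execution trace: 'F' (try body) → 'P' (except AttributeError) → 'K' (after the try/except). Output: FPK

Answer: FPK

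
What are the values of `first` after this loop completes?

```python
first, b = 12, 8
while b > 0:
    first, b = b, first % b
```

GCD of 12 and 8
`first` takes the values: 12 → 8 → 4

Answer: 4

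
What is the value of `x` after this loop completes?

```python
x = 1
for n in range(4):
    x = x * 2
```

Multiply by 2, 4 times: 1 * 2^4 = 16
`x` takes the values: 1 → 2 → 4 → 8 → 16

Answer: 16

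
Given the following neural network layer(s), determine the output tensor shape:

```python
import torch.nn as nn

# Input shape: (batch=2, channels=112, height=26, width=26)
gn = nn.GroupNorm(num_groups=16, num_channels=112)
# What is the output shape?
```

Input: (2, 112, 26, 26) -> Output: (2, 112, 26, 26)

Answer: (2, 112, 26, 26)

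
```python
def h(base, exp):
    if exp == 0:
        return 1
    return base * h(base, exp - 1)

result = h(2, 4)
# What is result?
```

h(2, 4) = 2 * 2 * 2 * 2 = 16

Answer: 16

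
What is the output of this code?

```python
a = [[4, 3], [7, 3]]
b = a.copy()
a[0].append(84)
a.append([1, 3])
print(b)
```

Key concept: shallow copy with nested lists.
Step by step:
`a = [[4, 3], [7, 3]]` → a = [[4, 3], [7, 3]]
`b = a.copy()` → b = [[4, 3], [7, 3]]
`a[0].append(84)` → a = [[4, 3, 84], [7, 3]]; b = [[4, 3, 84], [7, 3]]
`a.append([1, 3])` → a = [[4, 3, 84], [7, 3], [1, 3]]
`print(b)` → prints [[4, 3, 84], [7, 3]]

Answer: [[4, 3, 84], [7, 3]]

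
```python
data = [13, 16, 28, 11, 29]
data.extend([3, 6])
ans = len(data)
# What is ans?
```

Trace:
`data = [13, 16, 28, 11, 29]` → data = [13, 16, 28, 11, 29]
`data.extend([3, 6])` → data = [13, 16, 28, 11, 29, 3, 6]
`ans = len(data)` → ans = 7
So ans = 7

Answer: 7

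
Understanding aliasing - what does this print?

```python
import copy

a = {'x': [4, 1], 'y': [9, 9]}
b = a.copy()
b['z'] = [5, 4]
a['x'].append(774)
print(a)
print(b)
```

Key concept: shallow copy of dict with mutable values.
Step by step:
`a = {'x': [4, 1], 'y': [9, 9]}` → a = {'x': [4, 1], 'y': [9, 9]}
`b = a.copy()` → b = {'x': [4, 1], 'y': [9, 9]}
`b['z'] = [5, 4]` → b = {'x': [4, 1], 'y': [9, 9], 'z': [5, 4]}
`a['x'].append(774)` → a = {'x': [4, 1, 774], 'y': [9, 9]}; b = {'x': [4, 1, 774], 'y': [9, 9], 'z': [5, 4]}
`print(a)` → prints {'x': [4, 1, 774], 'y': [9, 9]}
`print(b)` → prints {'x': [4, 1, 774], 'y': [9, 9], 'z': [5, 4]}

Answer:
{'x': [4, 1, 774], 'y': [9, 9]}
{'x': [4, 1, 774], 'y': [9, 9], 'z': [5, 4]}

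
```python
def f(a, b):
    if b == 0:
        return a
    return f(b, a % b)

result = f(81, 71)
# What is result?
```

f(81, 71) -> f(71, 10) -> f(10, 1) -> f(1, 0) -> 1

Answer: 1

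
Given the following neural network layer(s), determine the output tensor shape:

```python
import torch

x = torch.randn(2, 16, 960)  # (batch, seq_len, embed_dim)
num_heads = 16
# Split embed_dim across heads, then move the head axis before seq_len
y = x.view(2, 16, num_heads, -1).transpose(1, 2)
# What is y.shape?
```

Input: (2, 16, 960) -> head_dim = 960 // 16 = 60; after view: (2, 16, 16, 60) -> after transpose(1, 2): (2, 16, 16, 60) -> Output: (2, 16, 16, 60)

Answer: (2, 16, 16, 60)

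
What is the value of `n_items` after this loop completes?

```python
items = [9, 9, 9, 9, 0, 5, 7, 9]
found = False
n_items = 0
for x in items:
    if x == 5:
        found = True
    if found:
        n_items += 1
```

Count elements after first 5 in [9, 9, 9, 9, 0, 5, 7, 9]
`n_items` takes the values: 0 → 1 → 2 → 3

Answer: 3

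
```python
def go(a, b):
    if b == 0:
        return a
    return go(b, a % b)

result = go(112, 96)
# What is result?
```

go(112, 96) -> go(96, 16) -> go(16, 0) -> 16

Answer: 16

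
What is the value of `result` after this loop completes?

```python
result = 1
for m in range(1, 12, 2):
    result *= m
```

Product of 1, 3, 5, ... up to 11
`result` takes the values: 1 → 3 → 15 → 105 → 945 → 10395

Answer: 10395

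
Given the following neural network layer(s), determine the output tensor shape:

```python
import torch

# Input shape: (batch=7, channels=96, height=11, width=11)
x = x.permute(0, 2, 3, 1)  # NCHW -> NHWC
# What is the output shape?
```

Input: (7, 96, 11, 11) -> Output: (7, 11, 11, 96)

Answer: (7, 11, 11, 96)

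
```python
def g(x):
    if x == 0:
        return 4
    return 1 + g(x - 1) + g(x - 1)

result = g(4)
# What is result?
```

g(x) = 1 + 2·g(x-1), g(0)=4. Closed form: (4+1)·2^4 - 1 = 79.

Answer: 79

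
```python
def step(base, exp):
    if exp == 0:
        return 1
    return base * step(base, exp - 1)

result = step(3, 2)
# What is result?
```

step(3, 2) = 3 * 3 = 9

Answer: 9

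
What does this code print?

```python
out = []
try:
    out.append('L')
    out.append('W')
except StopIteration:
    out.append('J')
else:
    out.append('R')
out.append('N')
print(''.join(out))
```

Execution trace: 'L' (try body) → 'W' (try body, no exception) → 'R' (else) → 'N' (after the try/except). Output: LWRN

Answer: LWRN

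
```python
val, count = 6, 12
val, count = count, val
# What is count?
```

Trace:
`val, count = 6, 12` → val = 6; count = 12
`val, count = count, val` → val = 12; count = 6
So count = 6

Answer: 6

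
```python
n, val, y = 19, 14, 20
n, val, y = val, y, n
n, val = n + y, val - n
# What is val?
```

Trace:
`n, val, y = 19, 14, 20` → n = 19; val = 14; y = 20
`n, val, y = val, y, n` → n = 14; val = 20; y = 19
`n, val = n + y, val - n` → n = 33; val = 6
So val = 6

Answer: 6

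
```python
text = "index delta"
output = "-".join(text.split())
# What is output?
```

Trace:
`text = "index delta"` → text = 'index delta'
`output = "-".join(text.split())` → output = 'index-delta'
So output = 'index-delta'

Answer: 'index-delta'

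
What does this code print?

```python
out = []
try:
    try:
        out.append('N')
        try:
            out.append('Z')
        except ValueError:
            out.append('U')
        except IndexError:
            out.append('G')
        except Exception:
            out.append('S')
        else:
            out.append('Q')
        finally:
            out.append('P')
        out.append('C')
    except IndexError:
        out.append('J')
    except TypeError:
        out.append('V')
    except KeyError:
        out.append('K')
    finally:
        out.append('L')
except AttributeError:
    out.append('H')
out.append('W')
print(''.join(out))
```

Execution trace: 'N' (try body) → 'Z' (inner try body, no exception) → 'Q' (inner else) → 'P' (inner finally) → 'C' (try body, no exception) → 'L' (finally) → 'W' (after the try/except). Output: NZQPCLW

Answer: NZQPCLW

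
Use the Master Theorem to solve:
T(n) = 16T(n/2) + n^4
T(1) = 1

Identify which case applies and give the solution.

a=16, b=2, f(n)=n^4. log_2(16) = 4. Since c=4 = 4, Case 2 applies: T(n) = Θ(n^log_b(a) · log n) = O(n^4 log n).

Answer: O(n^4 log n) - Case 2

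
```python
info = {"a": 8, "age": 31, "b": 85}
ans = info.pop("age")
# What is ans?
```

Trace:
`info = {"a": 8, "age": 31, "b": 85}` → info = {'a': 8, 'age': 31, 'b': 85}
`ans = info.pop("age")` → info = {'a': 8, 'b': 85}; ans = 31
So ans = 31

Answer: 31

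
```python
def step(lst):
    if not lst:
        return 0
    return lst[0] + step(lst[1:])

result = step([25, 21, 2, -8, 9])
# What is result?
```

25 + 21 + 2 + (-8) + 9 + 0 = 49

Answer: 49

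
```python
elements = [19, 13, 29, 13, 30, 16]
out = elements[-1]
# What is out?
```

Trace:
`elements = [19, 13, 29, 13, 30, 16]` → elements = [19, 13, 29, 13, 30, 16]
`out = elements[-1]` → out = 16
So out = 16

Answer: 16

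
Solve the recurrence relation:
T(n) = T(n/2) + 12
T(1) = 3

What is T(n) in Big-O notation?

Each step divides n by 2 and adds 12. After log_2(n) steps we reach T(1)=3. So T(n) = 12·log_2(n) + 3 = O(log n).

Answer: O(log n)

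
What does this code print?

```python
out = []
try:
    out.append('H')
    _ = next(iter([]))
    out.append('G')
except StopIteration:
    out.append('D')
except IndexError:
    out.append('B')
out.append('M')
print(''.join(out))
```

Execution trace: 'H' (try body) → 'D' (except StopIteration) → 'M' (after the try/except). Output: HDM

Answer: HDM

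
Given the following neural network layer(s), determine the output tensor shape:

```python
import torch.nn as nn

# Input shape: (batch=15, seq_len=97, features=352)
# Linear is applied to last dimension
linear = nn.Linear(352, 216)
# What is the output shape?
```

Input: (15, 97, 352) -> Output: (15, 97, 216)

Answer: (15, 97, 216)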